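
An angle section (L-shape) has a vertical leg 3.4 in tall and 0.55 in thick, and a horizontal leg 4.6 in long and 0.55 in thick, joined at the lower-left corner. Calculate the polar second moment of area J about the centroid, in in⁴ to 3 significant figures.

Decompose the section into non-overlapping parts with the origin at the bottom-left of its bounding rectangle.
Vertical leg: 0.55 × 3.4, A = 1.87 in², y = 1.7 in, Ī = 1.8014 in⁴.
Horizontal leg (remainder): 4.05 × 0.55, A = 2.2275 in², y = 0.275 in, Ī = 0.056152 in⁴.
Centroid: ȳ = ΣA·y / ΣA = 0.92534 in.
Transfer each piece to the centroidal x-axis using Ī + A·d² with d = y − 0.92534:
  vertical leg: d = 0.77466 in → contributes +2.9236 in⁴
  horizontal leg (remainder): d = -0.65034 in → contributes +0.99824 in⁴
Total I = 3.9219 in⁴.
For the y-axis: x̄ = 1.5253 in.
Repeating about the centroidal y-axis gives I_y = 8.4695 in⁴.
Polar second moment: J = I_x + I_y = 12.391 in⁴.

J ≈ 12.4 in⁴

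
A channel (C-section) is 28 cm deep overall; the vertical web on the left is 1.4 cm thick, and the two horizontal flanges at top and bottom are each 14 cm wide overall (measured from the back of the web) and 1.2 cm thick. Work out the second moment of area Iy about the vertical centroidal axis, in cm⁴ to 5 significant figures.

Iy ≈ 1243.0 cm⁴

Decompose the section into non-overlapping parts with the origin at the bottom-left of its bounding rectangle.
Web: 1.4 × 28, A = 39.2 cm², x = 0.7 cm, Ī = 6.402667 cm⁴.
Top flange (beyond web): 12.6 × 1.2, A = 15.12 cm², x = 7.7 cm, Ī = 200.0376 cm⁴.
Bottom flange (beyond web): 12.6 × 1.2, A = 15.12 cm², x = 7.7 cm, Ī = 200.0376 cm⁴.
Centroid: x̄ = ΣA·x / ΣA = 3.748387 cm.
Transfer each piece to the vertical centroidal axis using Ī + A·d² with d = x − 3.748387:
  web: d = -3.048387 cm → contributes +370.6751 cm⁴
  top flange (beyond web): d = 3.951613 cm → contributes +436.1401 cm⁴
  bottom flange (beyond web): d = 3.951613 cm → contributes +436.1401 cm⁴
Total I = 1242.955 cm⁴.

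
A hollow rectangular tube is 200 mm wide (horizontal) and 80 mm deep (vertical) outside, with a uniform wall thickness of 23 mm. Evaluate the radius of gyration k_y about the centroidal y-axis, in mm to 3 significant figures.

k_y ≈ 63.2 mm

Break the section into simple shapes (no overlaps), measuring from the bottom-left corner of the bounding box.
Outer rectangle: 200 × 80, A = 16 000 mm², x = 100 mm, Ī = 53 333 333 mm⁴.
Inner void (subtracted): 154 × 34, A = 5 236 mm², x = 100 mm, Ī = 10 348 081 mm⁴.
By symmetry the centroid is at mid-width, x̄ = 100 mm.
All pieces are centred on the centroidal y-axis, so I = ΣĪ (holes subtracted) = 42 985 252 mm⁴.
Radius of gyration: k = √(I/A) = √(42 985 252 / 10 764) = 63.194 mm.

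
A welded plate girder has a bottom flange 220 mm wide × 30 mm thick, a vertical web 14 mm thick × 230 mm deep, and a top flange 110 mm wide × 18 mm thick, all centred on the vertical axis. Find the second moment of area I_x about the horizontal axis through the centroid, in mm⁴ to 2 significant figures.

Break the section into simple shapes (no overlaps), measuring from the bottom-left corner of the bounding box.
Bottom plate: 220 × 30, A = 6 600 mm², y = 15 mm, Ī = 495 000 mm⁴.
Web plate: 14 × 230, A = 3 220 mm², y = 145 mm, Ī = 14 194 833 mm⁴.
Top plate: 110 × 18, A = 1 980 mm², y = 269 mm, Ī = 53 460 mm⁴.
Centroid: ȳ = ΣA·y / ΣA = 93.09 mm.
Transfer each piece to the horizontal axis through the centroid using Ī + A·d² with d = y − 93.09:
  bottom plate: d = -78.09 mm → contributes +40 747 184 mm⁴
  web plate: d = 51.91 mm → contributes +22 869 957 mm⁴
  top plate: d = 175.9 mm → contributes +61 319 806 mm⁴
Total I = 124 936 947 mm⁴.

I_x ≈ 1.2 × 10⁸ mm⁴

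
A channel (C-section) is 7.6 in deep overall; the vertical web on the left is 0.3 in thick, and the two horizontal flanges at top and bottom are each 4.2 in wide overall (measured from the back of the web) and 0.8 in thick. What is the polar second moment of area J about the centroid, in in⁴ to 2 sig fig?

J ≈ 99 in⁴

Split into non-overlapping primitives; take the origin at the lower-left of the bounding box.
Web: 0.3 × 7.6, A = 2.28 in², y = 3.8 in, Ī = 10.97 in⁴.
Top flange (beyond web): 3.9 × 0.8, A = 3.12 in², y = 7.2 in, Ī = 0.1664 in⁴.
Bottom flange (beyond web): 3.9 × 0.8, A = 3.12 in², y = 0.4 in, Ī = 0.1664 in⁴.
By symmetry the centroid is at mid-height, ȳ = 3.8 in.
Transfer each piece to the centroidal x-axis using Ī + A·d² with d = y − 3.8:
  web: d = 0 in → contributes +10.97 in⁴
  top flange (beyond web): d = 3.4 in → contributes +36.23 in⁴
  bottom flange (beyond web): d = -3.4 in → contributes +36.23 in⁴
Total I = 83.44 in⁴.
For the y-axis: x̄ = 1.688 in.
Repeating about the centroidal y-axis gives I_y = 15.29 in⁴.
Polar second moment: J = I_x + I_y = 98.73 in⁴.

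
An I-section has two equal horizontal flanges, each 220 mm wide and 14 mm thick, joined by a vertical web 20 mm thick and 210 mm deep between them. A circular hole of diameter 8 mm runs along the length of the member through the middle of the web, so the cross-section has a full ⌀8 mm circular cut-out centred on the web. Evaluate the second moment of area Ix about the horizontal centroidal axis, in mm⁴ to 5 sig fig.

Split into non-overlapping primitives; take the origin at the lower-left of the bounding box.
Bottom flange: 220 × 14, A = 3 080 mm², y = 7 mm, Ī = 50306.67 mm⁴.
Web: 20 × 210, A = 4 200 mm², y = 119 mm, Ī = 15 435 000 mm⁴.
Top flange: 220 × 14, A = 3 080 mm², y = 231 mm, Ī = 50306.67 mm⁴.
Hole (subtracted): ⌀8, A = 50.26548 mm², y = 119 mm, Ī = 201.0619 mm⁴.
By symmetry the centroid is at mid-height, ȳ = 119 mm.
Transfer each piece to the horizontal centroidal axis using Ī + A·d² with d = y − 119:
  bottom flange: d = -112 mm → contributes +38 685 827 mm⁴
  web: d = 0 mm → contributes +15 435 000 mm⁴
  top flange: d = 112 mm → contributes +38 685 827 mm⁴
  hole: d = 0 mm → contributes −201.0619 mm⁴
Total I = 92 806 452 mm⁴.

Ix ≈ 9.2806 × 10⁷ mm⁴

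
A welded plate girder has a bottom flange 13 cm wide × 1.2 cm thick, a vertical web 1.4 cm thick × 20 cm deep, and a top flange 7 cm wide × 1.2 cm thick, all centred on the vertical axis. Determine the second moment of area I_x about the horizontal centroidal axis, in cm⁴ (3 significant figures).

Break the section into simple shapes (no overlaps), measuring from the bottom-left corner of the bounding box.
Bottom plate: 13 × 1.2, A = 15.6 cm², y = 0.6 cm, Ī = 1.872 cm⁴.
Web plate: 1.4 × 20, A = 28 cm², y = 11.2 cm, Ī = 933.33 cm⁴.
Top plate: 7 × 1.2, A = 8.4 cm², y = 21.8 cm, Ī = 1.008 cm⁴.
Centroid: ȳ = ΣA·y / ΣA = 9.7323 cm.
Transfer each piece to the horizontal centroidal axis using Ī + A·d² with d = y − 9.7323:
  bottom plate: d = -9.1323 cm → contributes +1302.9 cm⁴
  web plate: d = 1.4677 cm → contributes +993.65 cm⁴
  top plate: d = 12.068 cm → contributes +1224.3 cm⁴
Total I = 3520.8 cm⁴.

I_x ≈ 3520 cm⁴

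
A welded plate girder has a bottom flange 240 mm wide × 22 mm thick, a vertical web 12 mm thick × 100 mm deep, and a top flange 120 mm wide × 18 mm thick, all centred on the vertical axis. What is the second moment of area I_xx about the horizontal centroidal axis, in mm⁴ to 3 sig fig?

Break the section into simple shapes (no overlaps), measuring from the bottom-left corner of the bounding box.
Bottom plate: 240 × 22, A = 5 280 mm², y = 11 mm, Ī = 212 960 mm⁴.
Web plate: 12 × 100, A = 1 200 mm², y = 72 mm, Ī = 1 000 000 mm⁴.
Top plate: 120 × 18, A = 2 160 mm², y = 131 mm, Ī = 58 320 mm⁴.
Centroid: ȳ = ΣA·y / ΣA = 49.472 mm.
Transfer each piece to the horizontal centroidal axis using Ī + A·d² with d = y − 49.472:
  bottom plate: d = -38.472 mm → contributes +8 027 951 mm⁴
  web plate: d = 22.528 mm → contributes +1 609 001 mm⁴
  top plate: d = 81.528 mm → contributes +14 415 362 mm⁴
Total I = 24 052 313 mm⁴.

I_xx ≈ 2.41 × 10⁷ mm⁴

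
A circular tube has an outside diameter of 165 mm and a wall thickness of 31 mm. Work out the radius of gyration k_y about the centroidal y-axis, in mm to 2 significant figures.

Treat the section as a set of non-overlapping primitives; coordinates are from the bounding-box lower-left.
Outer circle: ⌀165, A = 21 382 mm², x = 82.5 mm, Ī = 36 383 601 mm⁴.
Bore (subtracted): ⌀103, A = 8 332 mm², x = 82.5 mm, Ī = 5 524 828 mm⁴.
By symmetry the centroid is at mid-width, x̄ = 82.5 mm.
All pieces are centred on the centroidal y-axis, so I = ΣĪ (holes subtracted) = 30 858 772 mm⁴.
Radius of gyration: k = √(I/A) = √(30 858 772 / 13 050) = 48.63 mm.

k_y ≈ 49 mm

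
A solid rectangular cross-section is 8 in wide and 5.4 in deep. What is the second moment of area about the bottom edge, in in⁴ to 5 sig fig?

The section: 8 × 5.4, A = 43.2 in², y = 2.7 in, Ī = 104.976 in⁴.
Transfer it to the base of the section using Ī + A·d² with d = y − 0:
  the section: d = 2.7 in → contributes +419.904 in⁴
Total I = 419.904 in⁴.

I_base ≈ 419.90 in⁴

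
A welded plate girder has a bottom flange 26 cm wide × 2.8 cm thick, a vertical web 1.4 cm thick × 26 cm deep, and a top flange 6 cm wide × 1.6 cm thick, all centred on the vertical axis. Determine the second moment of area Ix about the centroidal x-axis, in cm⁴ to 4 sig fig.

Split into non-overlapping primitives; take the origin at the lower-left of the bounding box.
Bottom plate: 26 × 2.8, A = 72.8 cm², y = 1.4 cm, Ī = 47.5627 cm⁴.
Web plate: 1.4 × 26, A = 36.4 cm², y = 15.8 cm, Ī = 2050.53 cm⁴.
Top plate: 6 × 1.6, A = 9.6 cm², y = 29.6 cm, Ī = 2.048 cm⁴.
Centroid: ȳ = ΣA·y / ΣA = 8.09091 cm.
Transfer each piece to the centroidal x-axis using Ī + A·d² with d = y − 8.09091:
  bottom plate: d = -6.69091 cm → contributes +3306.69 cm⁴
  web plate: d = 7.70909 cm → contributes +4213.79 cm⁴
  top plate: d = 21.5091 cm → contributes +4443.4 cm⁴
Total I = 11963.9 cm⁴.

Ix ≈ 1.196 × 10⁴ cm⁴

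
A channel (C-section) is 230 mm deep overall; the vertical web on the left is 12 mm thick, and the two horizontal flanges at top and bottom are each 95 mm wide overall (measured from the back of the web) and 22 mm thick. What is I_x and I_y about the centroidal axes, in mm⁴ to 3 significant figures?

I_x ≈ 5.18 × 10⁷ mm⁴, I_y ≈ 5.68 × 10⁶ mm⁴

Break the section into simple shapes (no overlaps), measuring from the bottom-left corner of the bounding box.
Web: 12 × 230, A = 2 760 mm², y = 115 mm, Ī = 12 167 000 mm⁴.
Top flange (beyond web): 83 × 22, A = 1 826 mm², y = 219 mm, Ī = 73 649 mm⁴.
Bottom flange (beyond web): 83 × 22, A = 1 826 mm², y = 11 mm, Ī = 73 649 mm⁴.
By symmetry the centroid is at mid-height, ȳ = 115 mm.
Transfer each piece to the centroidal x-axis using Ī + A·d² with d = y − 115:
  web: d = 0 mm → contributes +12 167 000 mm⁴
  top flange (beyond web): d = 104 mm → contributes +19 823 665 mm⁴
  bottom flange (beyond web): d = -104 mm → contributes +19 823 665 mm⁴
Total I = 51 814 329 mm⁴.
For the y-axis: x̄ = 33.054 mm.
Repeating about the centroidal y-axis gives I_y = 5 676 447 mm⁴.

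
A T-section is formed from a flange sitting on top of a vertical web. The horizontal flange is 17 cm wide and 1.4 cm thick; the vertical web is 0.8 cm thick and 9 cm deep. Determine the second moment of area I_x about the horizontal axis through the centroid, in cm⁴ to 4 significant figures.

I_x ≈ 202.0 cm⁴

Split into non-overlapping primitives; take the origin at the lower-left of the bounding box.
Flange: 17 × 1.4, A = 23.8 cm², y = 9.7 cm, Ī = 3.88733 cm⁴.
Web: 0.8 × 9, A = 7.2 cm², y = 4.5 cm, Ī = 48.6 cm⁴.
Centroid: ȳ = ΣA·y / ΣA = 8.49226 cm.
Transfer each piece to the horizontal axis through the centroid using Ī + A·d² with d = y − 8.49226:
  flange: d = 1.20774 cm → contributes +38.603 cm⁴
  web: d = -3.99226 cm → contributes +163.354 cm⁴
Total I = 201.957 cm⁴.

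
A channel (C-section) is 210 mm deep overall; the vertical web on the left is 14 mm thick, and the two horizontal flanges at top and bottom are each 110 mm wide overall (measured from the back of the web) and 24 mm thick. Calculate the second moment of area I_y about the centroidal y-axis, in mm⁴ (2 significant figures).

I_y ≈ 9.0 × 10⁶ mm⁴

Decompose the section into non-overlapping parts with the origin at the bottom-left of its bounding rectangle.
Web: 14 × 210, A = 2 940 mm², x = 7 mm, Ī = 48 020 mm⁴.
Top flange (beyond web): 96 × 24, A = 2 304 mm², x = 62 mm, Ī = 1 769 472 mm⁴.
Bottom flange (beyond web): 96 × 24, A = 2 304 mm², x = 62 mm, Ī = 1 769 472 mm⁴.
Centroid: x̄ = ΣA·x / ΣA = 40.58 mm.
Transfer each piece to the centroidal y-axis using Ī + A·d² with d = x − 40.58:
  web: d = -33.58 mm → contributes +3 362 641 mm⁴
  top flange (beyond web): d = 21.42 mm → contributes +2 826 871 mm⁴
  bottom flange (beyond web): d = 21.42 mm → contributes +2 826 871 mm⁴
Total I = 9 016 382 mm⁴.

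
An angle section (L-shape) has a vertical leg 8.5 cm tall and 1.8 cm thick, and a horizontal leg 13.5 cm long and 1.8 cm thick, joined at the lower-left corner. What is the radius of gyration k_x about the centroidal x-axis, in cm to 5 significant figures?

k_x ≈ 2.3292 cm

Break the section into simple shapes (no overlaps), measuring from the bottom-left corner of the bounding box.
Vertical leg: 1.8 × 8.5, A = 15.3 cm², y = 4.25 cm, Ī = 92.11875 cm⁴.
Horizontal leg (remainder): 11.7 × 1.8, A = 21.06 cm², y = 0.9 cm, Ī = 5.6862 cm⁴.
Centroid: ȳ = ΣA·y / ΣA = 2.309653 cm.
Transfer each piece to the centroidal x-axis using Ī + A·d² with d = y − 2.309653:
  vertical leg: d = 1.940347 cm → contributes +149.7224 cm⁴
  horizontal leg (remainder): d = -1.409653 cm → contributes +47.53501 cm⁴
Total I = 197.2574 cm⁴.
Radius of gyration: k = √(I/A) = √(197.2574 / 36.36) = 2.329189 cm.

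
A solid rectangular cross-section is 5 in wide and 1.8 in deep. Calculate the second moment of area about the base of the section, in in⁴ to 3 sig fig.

The section: 5 × 1.8, A = 9 in², y = 0.9 in, Ī = 2.43 in⁴.
Transfer it to the bottom edge using Ī + A·d² with d = y − 0:
  the section: d = 0.9 in → contributes +9.72 in⁴
Total I = 9.72 in⁴.

I_base ≈ 9.72 in⁴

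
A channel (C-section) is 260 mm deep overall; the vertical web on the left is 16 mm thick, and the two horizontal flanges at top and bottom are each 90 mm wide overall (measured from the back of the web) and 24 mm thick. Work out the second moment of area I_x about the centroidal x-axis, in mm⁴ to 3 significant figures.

I_x ≈ 7.31 × 10⁷ mm⁴

Treat the section as a set of non-overlapping primitives; coordinates are from the bounding-box lower-left.
Web: 16 × 260, A = 4 160 mm², y = 130 mm, Ī = 23 434 667 mm⁴.
Top flange (beyond web): 74 × 24, A = 1 776 mm², y = 248 mm, Ī = 85 248 mm⁴.
Bottom flange (beyond web): 74 × 24, A = 1 776 mm², y = 12 mm, Ī = 85 248 mm⁴.
By symmetry the centroid is at mid-height, ȳ = 130 mm.
Transfer each piece to the centroidal x-axis using Ī + A·d² with d = y − 130:
  web: d = 0 mm → contributes +23 434 667 mm⁴
  top flange (beyond web): d = 118 mm → contributes +24 814 272 mm⁴
  bottom flange (beyond web): d = -118 mm → contributes +24 814 272 mm⁴
Total I = 73 063 211 mm⁴.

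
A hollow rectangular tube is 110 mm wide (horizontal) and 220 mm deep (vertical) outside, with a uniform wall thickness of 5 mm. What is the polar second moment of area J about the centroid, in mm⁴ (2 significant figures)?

J ≈ 2.7 × 10⁷ mm⁴

Break the section into simple shapes (no overlaps), measuring from the bottom-left corner of the bounding box.
Outer rectangle: 110 × 220, A = 24 200 mm², y = 110 mm, Ī = 97 606 667 mm⁴.
Inner void (subtracted): 100 × 210, A = 21 000 mm², y = 110 mm, Ī = 77 175 000 mm⁴.
By symmetry the centroid is at mid-height, ȳ = 110 mm.
All pieces are centred on the centroidal x-axis, so I = ΣĪ (holes subtracted) = 20 431 667 mm⁴.
Repeating about the centroidal y-axis gives I_y = 6 901 667 mm⁴.
Polar second moment: J = I_x + I_y = 27 333 333 mm⁴.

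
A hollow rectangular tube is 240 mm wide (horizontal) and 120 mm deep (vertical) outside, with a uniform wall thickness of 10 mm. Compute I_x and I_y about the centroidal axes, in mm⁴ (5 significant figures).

I_x ≈ 1.6227 × 10⁷ mm⁴, I_y ≈ 4.9507 × 10⁷ mm⁴

Split into non-overlapping primitives; take the origin at the lower-left of the bounding box.
Outer rectangle: 240 × 120, A = 28 800 mm², y = 60 mm, Ī = 34 560 000 mm⁴.
Inner void (subtracted): 220 × 100, A = 22 000 mm², y = 60 mm, Ī = 18 333 333 mm⁴.
By symmetry the centroid is at mid-height, ȳ = 60 mm.
All pieces are centred on the centroidal x-axis, so I = ΣĪ (holes subtracted) = 16 226 667 mm⁴.
Repeating about the centroidal y-axis gives I_y = 49 506 667 mm⁴.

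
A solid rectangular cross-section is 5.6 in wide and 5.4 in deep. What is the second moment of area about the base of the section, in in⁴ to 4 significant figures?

I_base ≈ 293.9 in⁴

The section: 5.6 × 5.4, A = 30.24 in², y = 2.7 in, Ī = 73.4832 in⁴.
Transfer it to the bottom edge using Ī + A·d² with d = y − 0:
  the section: d = 2.7 in → contributes +293.933 in⁴
Total I = 293.933 in⁴.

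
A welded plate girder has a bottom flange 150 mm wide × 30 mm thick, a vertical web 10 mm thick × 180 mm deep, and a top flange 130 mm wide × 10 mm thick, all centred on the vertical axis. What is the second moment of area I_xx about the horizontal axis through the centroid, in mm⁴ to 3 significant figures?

I_xx ≈ 5.05 × 10⁷ mm⁴

Treat the section as a set of non-overlapping primitives; coordinates are from the bounding-box lower-left.
Bottom plate: 150 × 30, A = 4 500 mm², y = 15 mm, Ī = 337 500 mm⁴.
Web plate: 10 × 180, A = 1 800 mm², y = 120 mm, Ī = 4 860 000 mm⁴.
Top plate: 130 × 10, A = 1 300 mm², y = 215 mm, Ī = 10 833 mm⁴.
Centroid: ȳ = ΣA·y / ΣA = 74.079 mm.
Transfer each piece to the horizontal axis through the centroid using Ī + A·d² with d = y − 74.079:
  bottom plate: d = -59.079 mm → contributes +16 043 949 mm⁴
  web plate: d = 45.921 mm → contributes +8 655 738 mm⁴
  top plate: d = 140.92 mm → contributes +25 827 199 mm⁴
Total I = 50 526 886 mm⁴.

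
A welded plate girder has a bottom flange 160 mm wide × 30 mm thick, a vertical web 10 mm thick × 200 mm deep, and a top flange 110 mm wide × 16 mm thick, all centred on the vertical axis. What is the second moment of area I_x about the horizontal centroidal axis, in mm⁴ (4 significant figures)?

Treat the section as a set of non-overlapping primitives; coordinates are from the bounding-box lower-left.
Bottom plate: 160 × 30, A = 4 800 mm², y = 15 mm, Ī = 360 000 mm⁴.
Web plate: 10 × 200, A = 2 000 mm², y = 130 mm, Ī = 6 666 667 mm⁴.
Top plate: 110 × 16, A = 1 760 mm², y = 238 mm, Ī = 37546.7 mm⁴.
Centroid: ȳ = ΣA·y / ΣA = 87.7196 mm.
Transfer each piece to the horizontal centroidal axis using Ī + A·d² with d = y − 87.7196:
  bottom plate: d = -72.7196 mm → contributes +25 743 091 mm⁴
  web plate: d = 42.2804 mm → contributes +10 241 927 mm⁴
  top plate: d = 150.28 mm → contributes +39 785 722 mm⁴
Total I = 75 770 740 mm⁴.

I_x ≈ 7.577 × 10⁷ mm⁴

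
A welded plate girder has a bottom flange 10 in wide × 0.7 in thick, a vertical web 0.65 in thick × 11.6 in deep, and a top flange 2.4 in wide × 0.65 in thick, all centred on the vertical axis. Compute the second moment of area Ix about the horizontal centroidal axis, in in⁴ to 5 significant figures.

Treat the section as a set of non-overlapping primitives; coordinates are from the bounding-box lower-left.
Bottom plate: 10 × 0.7, A = 7 in², y = 0.35 in, Ī = 0.2858333 in⁴.
Web plate: 0.65 × 11.6, A = 7.54 in², y = 6.5 in, Ī = 84.54853 in⁴.
Top plate: 2.4 × 0.65, A = 1.56 in², y = 12.625 in, Ī = 0.054925 in⁴.
Centroid: ȳ = ΣA·y / ΣA = 4.419565 in.
Transfer each piece to the horizontal centroidal axis using Ī + A·d² with d = y − 4.419565:
  bottom plate: d = -4.069565 in → contributes +116.2154 in⁴
  web plate: d = 2.080435 in → contributes +117.1832 in⁴
  top plate: d = 8.205435 in → contributes +105.0884 in⁴
Total I = 338.487 in⁴.

Ix ≈ 338.49 in⁴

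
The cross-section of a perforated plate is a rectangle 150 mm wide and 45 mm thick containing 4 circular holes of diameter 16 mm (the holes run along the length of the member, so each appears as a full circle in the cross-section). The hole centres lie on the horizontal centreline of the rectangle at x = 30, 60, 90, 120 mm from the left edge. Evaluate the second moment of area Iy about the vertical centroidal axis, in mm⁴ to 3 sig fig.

Iy ≈ 1.17 × 10⁷ mm⁴

Break the section into simple shapes (no overlaps), measuring from the bottom-left corner of the bounding box.
Plate: 150 × 45, A = 6 750 mm², x = 75 mm, Ī = 12 656 250 mm⁴.
Hole 1 (subtracted): ⌀16, A = 201.06 mm², x = 30 mm, Ī = 3 217 mm⁴.
Hole 2 (subtracted): ⌀16, A = 201.06 mm², x = 60 mm, Ī = 3 217 mm⁴.
Hole 3 (subtracted): ⌀16, A = 201.06 mm², x = 90 mm, Ī = 3 217 mm⁴.
Hole 4 (subtracted): ⌀16, A = 201.06 mm², x = 120 mm, Ī = 3 217 mm⁴.
By symmetry the centroid is at mid-width, x̄ = 75 mm.
Transfer each piece to the vertical centroidal axis using Ī + A·d² with d = x − 75:
  plate: d = 0 mm → contributes +12 656 250 mm⁴
  hole 1: d = -45 mm → contributes −410 367 mm⁴
  hole 2: d = -15 mm → contributes −48 456 mm⁴
  hole 3: d = 15 mm → contributes −48 456 mm⁴
  hole 4: d = 45 mm → contributes −410 367 mm⁴
Total I = 11 738 603 mm⁴.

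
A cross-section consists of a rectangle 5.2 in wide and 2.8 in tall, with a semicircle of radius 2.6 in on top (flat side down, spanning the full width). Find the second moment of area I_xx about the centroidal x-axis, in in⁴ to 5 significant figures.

I_xx ≈ 53.012 in⁴

Decompose the section into non-overlapping parts with the origin at the bottom-left of its bounding rectangle.
Rectangular body: 5.2 × 2.8, A = 14.56 in², y = 1.4 in, Ī = 9.512533 in⁴.
Semicircular cap: semicircle r = 2.6, A = 10.61858 in², y = 3.903474 in, Ī = 5.01563 in⁴.
Centroid: ȳ = ΣA·y / ΣA = 2.455792 in.
Transfer each piece to the centroidal x-axis using Ī + A·d² with d = y − 2.455792:
  rectangular body: d = -1.055792 in → contributes +25.74252 in⁴
  semicircular cap: d = 1.447682 in → contributes +27.26988 in⁴
Total I = 53.0124 in⁴.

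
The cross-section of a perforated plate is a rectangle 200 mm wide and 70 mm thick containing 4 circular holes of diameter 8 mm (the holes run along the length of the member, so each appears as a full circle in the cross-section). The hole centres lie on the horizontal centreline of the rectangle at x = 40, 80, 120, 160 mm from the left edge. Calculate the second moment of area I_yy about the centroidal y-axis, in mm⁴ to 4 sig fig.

Decompose the section into non-overlapping parts with the origin at the bottom-left of its bounding rectangle.
Plate: 200 × 70, A = 14 000 mm², x = 100 mm, Ī = 46 666 667 mm⁴.
Hole 1 (subtracted): ⌀8, A = 50.2655 mm², x = 40 mm, Ī = 201.062 mm⁴.
Hole 2 (subtracted): ⌀8, A = 50.2655 mm², x = 80 mm, Ī = 201.062 mm⁴.
Hole 3 (subtracted): ⌀8, A = 50.2655 mm², x = 120 mm, Ī = 201.062 mm⁴.
Hole 4 (subtracted): ⌀8, A = 50.2655 mm², x = 160 mm, Ī = 201.062 mm⁴.
By symmetry the centroid is at mid-width, x̄ = 100 mm.
Transfer each piece to the centroidal y-axis using Ī + A·d² with d = x − 100:
  plate: d = 0 mm → contributes +46 666 667 mm⁴
  hole 1: d = -60 mm → contributes −181 157 mm⁴
  hole 2: d = -20 mm → contributes −20307.3 mm⁴
  hole 3: d = 20 mm → contributes −20307.3 mm⁴
  hole 4: d = 60 mm → contributes −181 157 mm⁴
Total I = 46 263 739 mm⁴.

I_yy ≈ 4.626 × 10⁷ mm⁴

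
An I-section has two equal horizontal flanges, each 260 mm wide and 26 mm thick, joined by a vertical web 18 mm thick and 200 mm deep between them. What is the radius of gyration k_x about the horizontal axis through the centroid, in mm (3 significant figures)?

k_x ≈ 104 mm

Split into non-overlapping primitives; take the origin at the lower-left of the bounding box.
Bottom flange: 260 × 26, A = 6 760 mm², y = 13 mm, Ī = 380 813 mm⁴.
Web: 18 × 200, A = 3 600 mm², y = 126 mm, Ī = 12 000 000 mm⁴.
Top flange: 260 × 26, A = 6 760 mm², y = 239 mm, Ī = 380 813 mm⁴.
By symmetry the centroid is at mid-height, ȳ = 126 mm.
Transfer each piece to the horizontal axis through the centroid using Ī + A·d² with d = y − 126:
  bottom flange: d = -113 mm → contributes +86 699 253 mm⁴
  web: d = 0 mm → contributes +12 000 000 mm⁴
  top flange: d = 113 mm → contributes +86 699 253 mm⁴
Total I = 185 398 507 mm⁴.
Radius of gyration: k = √(I/A) = √(185 398 507 / 17 120) = 104.06 mm.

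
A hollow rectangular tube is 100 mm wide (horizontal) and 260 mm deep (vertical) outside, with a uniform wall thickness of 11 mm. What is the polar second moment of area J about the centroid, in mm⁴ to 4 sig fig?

J ≈ 7.109 × 10⁷ mm⁴

Treat the section as a set of non-overlapping primitives; coordinates are from the bounding-box lower-left.
Outer rectangle: 100 × 260, A = 26 000 mm², y = 130 mm, Ī = 146 466 667 mm⁴.
Inner void (subtracted): 78 × 238, A = 18 564 mm², y = 130 mm, Ī = 87 628 268 mm⁴.
By symmetry the centroid is at mid-height, ȳ = 130 mm.
All pieces are centred on the centroidal x-axis, so I = ΣĪ (holes subtracted) = 58 838 399 mm⁴.
Repeating about the centroidal y-axis gives I_y = 12 254 719 mm⁴.
Polar second moment: J = I_x + I_y = 71 093 117 mm⁴.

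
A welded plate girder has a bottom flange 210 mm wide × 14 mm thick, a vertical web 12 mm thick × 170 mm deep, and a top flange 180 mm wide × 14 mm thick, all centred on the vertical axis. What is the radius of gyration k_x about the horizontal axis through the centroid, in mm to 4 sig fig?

Treat the section as a set of non-overlapping primitives; coordinates are from the bounding-box lower-left.
Bottom plate: 210 × 14, A = 2 940 mm², y = 7 mm, Ī = 48 020 mm⁴.
Web plate: 12 × 170, A = 2 040 mm², y = 99 mm, Ī = 4 913 000 mm⁴.
Top plate: 180 × 14, A = 2 520 mm², y = 191 mm, Ī = 41 160 mm⁴.
Centroid: ȳ = ΣA·y / ΣA = 93.848 mm.
Transfer each piece to the horizontal axis through the centroid using Ī + A·d² with d = y − 93.848:
  bottom plate: d = -86.848 mm → contributes +22 223 191 mm⁴
  web plate: d = 5.152 mm → contributes +4 967 148 mm⁴
  top plate: d = 97.152 mm → contributes +23 826 208 mm⁴
Total I = 51 016 547 mm⁴.
Radius of gyration: k = √(I/A) = √(51 016 547 / 7 500) = 82.4755 mm.

k_x ≈ 82.48 mm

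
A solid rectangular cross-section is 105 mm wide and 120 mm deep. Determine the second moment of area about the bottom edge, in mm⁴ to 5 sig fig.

The section: 105 × 120, A = 12 600 mm², y = 60 mm, Ī = 15 120 000 mm⁴.
Transfer it to a horizontal axis along the bottom face using Ī + A·d² with d = y − 0:
  the section: d = 60 mm → contributes +60 480 000 mm⁴
Total I = 60 480 000 mm⁴.

I_base ≈ 6.0480 × 10⁷ mm⁴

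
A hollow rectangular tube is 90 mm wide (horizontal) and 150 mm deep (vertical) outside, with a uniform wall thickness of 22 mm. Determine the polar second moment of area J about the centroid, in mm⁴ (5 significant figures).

Treat the section as a set of non-overlapping primitives; coordinates are from the bounding-box lower-left.
Outer rectangle: 90 × 150, A = 13 500 mm², y = 75 mm, Ī = 25 312 500 mm⁴.
Inner void (subtracted): 46 × 106, A = 4 876 mm², y = 75 mm, Ī = 4 565 561 mm⁴.
By symmetry the centroid is at mid-height, ȳ = 75 mm.
All pieces are centred on the centroidal x-axis, so I = ΣĪ (holes subtracted) = 20 746 939 mm⁴.
Repeating about the centroidal y-axis gives I_y = 8 252 699 mm⁴.
Polar second moment: J = I_x + I_y = 28 999 637 mm⁴.

J ≈ 2.9000 × 10⁷ mm⁴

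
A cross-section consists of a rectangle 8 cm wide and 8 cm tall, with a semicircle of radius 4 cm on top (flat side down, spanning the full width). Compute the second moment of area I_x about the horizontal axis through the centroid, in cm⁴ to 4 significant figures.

Split into non-overlapping primitives; take the origin at the lower-left of the bounding box.
Rectangular body: 8 × 8, A = 64 cm², y = 4 cm, Ī = 341.333 cm⁴.
Semicircular cap: semicircle r = 4, A = 25.1327 cm², y = 9.69765 cm, Ī = 28.0978 cm⁴.
Centroid: ȳ = ΣA·y / ΣA = 5.60657 cm.
Transfer each piece to the horizontal axis through the centroid using Ī + A·d² with d = y − 5.60657:
  rectangular body: d = -1.60657 cm → contributes +506.521 cm⁴
  semicircular cap: d = 4.09109 cm → contributes +448.744 cm⁴
Total I = 955.265 cm⁴.

I_x ≈ 955.3 cm⁴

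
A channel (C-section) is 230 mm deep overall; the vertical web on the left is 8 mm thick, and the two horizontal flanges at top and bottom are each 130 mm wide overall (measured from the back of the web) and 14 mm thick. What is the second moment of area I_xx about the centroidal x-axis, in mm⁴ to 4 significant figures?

Split into non-overlapping primitives; take the origin at the lower-left of the bounding box.
Web: 8 × 230, A = 1 840 mm², y = 115 mm, Ī = 8 111 333 mm⁴.
Top flange (beyond web): 122 × 14, A = 1 708 mm², y = 223 mm, Ī = 27897.3 mm⁴.
Bottom flange (beyond web): 122 × 14, A = 1 708 mm², y = 7 mm, Ī = 27897.3 mm⁴.
By symmetry the centroid is at mid-height, ȳ = 115 mm.
Transfer each piece to the centroidal x-axis using Ī + A·d² with d = y − 115:
  web: d = 0 mm → contributes +8 111 333 mm⁴
  top flange (beyond web): d = 108 mm → contributes +19 950 009 mm⁴
  bottom flange (beyond web): d = -108 mm → contributes +19 950 009 mm⁴
Total I = 48 011 352 mm⁴.

I_xx ≈ 4.801 × 10⁷ mm⁴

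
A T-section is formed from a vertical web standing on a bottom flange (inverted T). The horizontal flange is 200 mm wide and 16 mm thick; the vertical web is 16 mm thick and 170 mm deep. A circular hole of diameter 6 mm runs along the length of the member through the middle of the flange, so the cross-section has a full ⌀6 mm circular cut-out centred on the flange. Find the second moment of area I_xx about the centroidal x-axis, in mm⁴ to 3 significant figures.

Split into non-overlapping primitives; take the origin at the lower-left of the bounding box.
Flange: 200 × 16, A = 3 200 mm², y = 8 mm, Ī = 68 267 mm⁴.
Web: 16 × 170, A = 2 720 mm², y = 101 mm, Ī = 6 550 667 mm⁴.
Hole (subtracted): ⌀6, A = 28.274 mm², y = 8 mm, Ī = 63.617 mm⁴.
Centroid: ȳ = ΣA·y / ΣA = 50.935 mm.
Transfer each piece to the centroidal x-axis using Ī + A·d² with d = y − 50.935:
  flange: d = -42.935 mm → contributes +5 967 134 mm⁴
  web: d = 50.065 mm → contributes +13 368 416 mm⁴
  hole: d = -42.935 mm → contributes −52 184 mm⁴
Total I = 19 283 365 mm⁴.

I_xx ≈ 1.93 × 10⁷ mm⁴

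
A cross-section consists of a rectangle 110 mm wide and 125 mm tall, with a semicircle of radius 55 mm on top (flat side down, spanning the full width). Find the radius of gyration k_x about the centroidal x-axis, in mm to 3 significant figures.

k_x ≈ 49.3 mm

Split into non-overlapping primitives; take the origin at the lower-left of the bounding box.
Rectangular body: 110 × 125, A = 13 750 mm², y = 62.5 mm, Ī = 17 903 646 mm⁴.
Semicircular cap: semicircle r = 55, A = 4751.7 mm², y = 148.34 mm, Ī = 1 004 345 mm⁴.
Centroid: ȳ = ΣA·y / ΣA = 84.546 mm.
Transfer each piece to the centroidal x-axis using Ī + A·d² with d = y − 84.546:
  rectangular body: d = -22.046 mm → contributes +24 586 760 mm⁴
  semicircular cap: d = 63.796 mm → contributes +20 343 447 mm⁴
Total I = 44 930 206 mm⁴.
Radius of gyration: k = √(I/A) = √(44 930 206 / 18 502) = 49.279 mm.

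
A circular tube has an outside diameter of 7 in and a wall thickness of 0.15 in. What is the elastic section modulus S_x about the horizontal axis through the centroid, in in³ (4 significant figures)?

Decompose the section into non-overlapping parts with the origin at the bottom-left of its bounding rectangle.
Outer circle: ⌀7, A = 38.4845 in², y = 3.5 in, Ī = 117.859 in⁴.
Bore (subtracted): ⌀6.7, A = 35.2565 in², y = 3.5 in, Ī = 98.9166 in⁴.
By symmetry the centroid is at mid-height, ȳ = 3.5 in.
All pieces are centred on the horizontal axis through the centroid, so I = ΣĪ (holes subtracted) = 18.9422 in⁴.
Extreme fibre distance c = 3.5 in; S = I/c = 5.41207 in³.

S_x ≈ 5.412 in³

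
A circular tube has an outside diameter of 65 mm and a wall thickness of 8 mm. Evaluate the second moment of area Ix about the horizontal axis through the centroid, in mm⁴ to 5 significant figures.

Split into non-overlapping primitives; take the origin at the lower-left of the bounding box.
Outer circle: ⌀65, A = 3318.307 mm², y = 32.5 mm, Ī = 876240.5 mm⁴.
Bore (subtracted): ⌀49, A = 1885.741 mm², y = 32.5 mm, Ī = 282 979 mm⁴.
By symmetry the centroid is at mid-height, ȳ = 32.5 mm.
All pieces are centred on the horizontal axis through the centroid, so I = ΣĪ (holes subtracted) = 593261.5 mm⁴.

Ix ≈ 5.9326 × 10⁵ mm⁴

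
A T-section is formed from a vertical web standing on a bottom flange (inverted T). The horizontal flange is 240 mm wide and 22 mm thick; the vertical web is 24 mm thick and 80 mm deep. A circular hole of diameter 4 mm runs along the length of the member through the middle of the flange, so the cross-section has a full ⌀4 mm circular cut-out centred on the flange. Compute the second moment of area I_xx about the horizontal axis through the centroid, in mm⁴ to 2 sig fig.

I_xx ≈ 4.9 × 10⁶ mm⁴

Treat the section as a set of non-overlapping primitives; coordinates are from the bounding-box lower-left.
Flange: 240 × 22, A = 5 280 mm², y = 11 mm, Ī = 212 960 mm⁴.
Web: 24 × 80, A = 1 920 mm², y = 62 mm, Ī = 1 024 000 mm⁴.
Hole (subtracted): ⌀4, A = 12.57 mm², y = 11 mm, Ī = 12.57 mm⁴.
Centroid: ȳ = ΣA·y / ΣA = 24.62 mm.
Transfer each piece to the horizontal axis through the centroid using Ī + A·d² with d = y − 24.62:
  flange: d = -13.62 mm → contributes +1 192 967 mm⁴
  web: d = 37.38 mm → contributes +3 706 205 mm⁴
  hole: d = -13.62 mm → contributes −2 345 mm⁴
Total I = 4 896 827 mm⁴.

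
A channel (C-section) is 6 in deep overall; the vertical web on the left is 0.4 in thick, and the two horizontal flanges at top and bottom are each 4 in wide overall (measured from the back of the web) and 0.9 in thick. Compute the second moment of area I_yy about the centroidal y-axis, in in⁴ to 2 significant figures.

I_yy ≈ 14 in⁴

Break the section into simple shapes (no overlaps), measuring from the bottom-left corner of the bounding box.
Web: 0.4 × 6, A = 2.4 in², x = 0.2 in, Ī = 0.032 in⁴.
Top flange (beyond web): 3.6 × 0.9, A = 3.24 in², x = 2.2 in, Ī = 3.499 in⁴.
Bottom flange (beyond web): 3.6 × 0.9, A = 3.24 in², x = 2.2 in, Ī = 3.499 in⁴.
Centroid: x̄ = ΣA·x / ΣA = 1.659 in.
Transfer each piece to the centroidal y-axis using Ī + A·d² with d = x − 1.659:
  web: d = -1.459 in → contributes +5.144 in⁴
  top flange (beyond web): d = 0.5405 in → contributes +4.446 in⁴
  bottom flange (beyond web): d = 0.5405 in → contributes +4.446 in⁴
Total I = 14.04 in⁴.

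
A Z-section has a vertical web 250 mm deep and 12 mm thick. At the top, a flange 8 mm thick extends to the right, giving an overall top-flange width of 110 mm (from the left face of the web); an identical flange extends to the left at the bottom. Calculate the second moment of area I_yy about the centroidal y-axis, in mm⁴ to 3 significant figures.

Split into non-overlapping primitives; take the origin at the lower-left of the bounding box.
Web: 12 × 250, A = 3 000 mm², x = 104 mm, Ī = 36 000 mm⁴.
Top flange (beyond web): 98 × 8, A = 784 mm², x = 159 mm, Ī = 627 461 mm⁴.
Bottom flange (beyond web): 98 × 8, A = 784 mm², x = 49 mm, Ī = 627 461 mm⁴.
Centroid: x̄ = ΣA·x / ΣA = 104 mm.
Transfer each piece to the centroidal y-axis using Ī + A·d² with d = x − 104:
  web: d = 0 mm → contributes +36 000 mm⁴
  top flange (beyond web): d = 55 mm → contributes +2 999 061 mm⁴
  bottom flange (beyond web): d = -55 mm → contributes +2 999 061 mm⁴
Total I = 6 034 123 mm⁴.

I_yy ≈ 6.03 × 10⁶ mm⁴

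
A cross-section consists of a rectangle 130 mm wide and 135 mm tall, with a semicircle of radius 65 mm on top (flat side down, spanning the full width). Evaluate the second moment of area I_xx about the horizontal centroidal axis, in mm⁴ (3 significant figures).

I_xx ≈ 7.22 × 10⁷ mm⁴

Break the section into simple shapes (no overlaps), measuring from the bottom-left corner of the bounding box.
Rectangular body: 130 × 135, A = 17 550 mm², y = 67.5 mm, Ī = 26 654 063 mm⁴.
Semicircular cap: semicircle r = 65, A = 6636.6 mm², y = 162.59 mm, Ī = 1 959 230 mm⁴.
Centroid: ȳ = ΣA·y / ΣA = 93.591 mm.
Transfer each piece to the horizontal centroidal axis using Ī + A·d² with d = y − 93.591:
  rectangular body: d = -26.091 mm → contributes +38 601 125 mm⁴
  semicircular cap: d = 68.996 mm → contributes +33 552 287 mm⁴
Total I = 72 153 412 mm⁴.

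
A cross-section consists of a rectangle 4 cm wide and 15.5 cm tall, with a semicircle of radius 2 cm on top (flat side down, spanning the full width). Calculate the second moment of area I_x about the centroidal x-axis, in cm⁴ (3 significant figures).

I_x ≈ 1660 cm⁴

Treat the section as a set of non-overlapping primitives; coordinates are from the bounding-box lower-left.
Rectangular body: 4 × 15.5, A = 62 cm², y = 7.75 cm, Ī = 1241.3 cm⁴.
Semicircular cap: semicircle r = 2, A = 6.2832 cm², y = 16.349 cm, Ī = 1.7561 cm⁴.
Centroid: ȳ = ΣA·y / ΣA = 8.5412 cm.
Transfer each piece to the centroidal x-axis using Ī + A·d² with d = y − 8.5412:
  rectangular body: d = -0.79123 cm → contributes +1280.1 cm⁴
  semicircular cap: d = 7.8076 cm → contributes +384.77 cm⁴
Total I = 1664.9 cm⁴.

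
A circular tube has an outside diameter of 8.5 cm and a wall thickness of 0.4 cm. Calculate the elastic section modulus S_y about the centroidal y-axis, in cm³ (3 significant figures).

S_y ≈ 19.7 cm³

Treat the section as a set of non-overlapping primitives; coordinates are from the bounding-box lower-left.
Outer circle: ⌀8.5, A = 56.745 cm², x = 4.25 cm, Ī = 256.24 cm⁴.
Bore (subtracted): ⌀7.7, A = 46.566 cm², x = 4.25 cm, Ī = 172.56 cm⁴.
By symmetry the centroid is at mid-width, x̄ = 4.25 cm.
All pieces are centred on the centroidal y-axis, so I = ΣĪ (holes subtracted) = 83.682 cm⁴.
Extreme fibre distance c = 4.25 cm; S = I/c = 19.69 cm³.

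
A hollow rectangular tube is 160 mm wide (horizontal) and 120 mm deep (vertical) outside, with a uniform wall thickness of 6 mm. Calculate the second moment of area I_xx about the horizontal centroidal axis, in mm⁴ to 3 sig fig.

Decompose the section into non-overlapping parts with the origin at the bottom-left of its bounding rectangle.
Outer rectangle: 160 × 120, A = 19 200 mm², y = 60 mm, Ī = 23 040 000 mm⁴.
Inner void (subtracted): 148 × 108, A = 15 984 mm², y = 60 mm, Ī = 15 536 448 mm⁴.
By symmetry the centroid is at mid-height, ȳ = 60 mm.
All pieces are centred on the horizontal centroidal axis, so I = ΣĪ (holes subtracted) = 7 503 552 mm⁴.

I_xx ≈ 7.50 × 10⁶ mm⁴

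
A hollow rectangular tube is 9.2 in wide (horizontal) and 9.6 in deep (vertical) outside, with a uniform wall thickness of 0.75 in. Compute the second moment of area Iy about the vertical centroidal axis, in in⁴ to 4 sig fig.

Iy ≈ 314.8 in⁴

Split into non-overlapping primitives; take the origin at the lower-left of the bounding box.
Outer rectangle: 9.2 × 9.6, A = 88.32 in², x = 4.6 in, Ī = 622.95 in⁴.
Inner void (subtracted): 7.7 × 8.1, A = 62.37 in², x = 4.6 in, Ī = 308.16 in⁴.
By symmetry the centroid is at mid-width, x̄ = 4.6 in.
All pieces are centred on the vertical centroidal axis, so I = ΣĪ (holes subtracted) = 314.791 in⁴.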